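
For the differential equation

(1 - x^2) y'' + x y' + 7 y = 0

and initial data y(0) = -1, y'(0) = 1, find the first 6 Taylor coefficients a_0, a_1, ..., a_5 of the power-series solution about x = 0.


Ansatz: y(x) = sum_{n>=0} a_n x^n, so y'(x) = sum_{n>=1} n a_n x^(n-1) and y''(x) = sum_{n>=2} n(n-1) a_n x^(n-2).
Substitute into P(x) y'' + Q(x) y' + R(x) y = 0 with P(x) = 1 - x^2, Q(x) = x, R(x) = 7, and match powers of x.
Initial conditions: a_0 = -1, a_1 = 1.
Setting the coefficient of each power of x to zero and solving order by order (substituting the coefficients already found):
  x^0: 2 a_2 + 7 a_0 = 0  ->  2 a_2 = -7 a_0 = 7  ->  a_2 = 7/2
  x^1: 6 a_3 + 8 a_1 = 0  ->  6 a_3 = -8 a_1 = -8  ->  a_3 = -4/3
  x^2: 12 a_4 + 7 a_2 = 0  ->  12 a_4 = -7 a_2 = -49/2  ->  a_4 = -49/24
  x^3: 20 a_5 + 4 a_3 = 0  ->  20 a_5 = -4 a_3 = 16/3  ->  a_5 = 4/15
Truncated series: y(x) = -1 + x + (7/2) x^2 - (4/3) x^3 - (49/24) x^4 + (4/15) x^5 + O(x^6).

a_0 = -1; a_1 = 1; a_2 = 7/2; a_3 = -4/3; a_4 = -49/24; a_5 = 4/15


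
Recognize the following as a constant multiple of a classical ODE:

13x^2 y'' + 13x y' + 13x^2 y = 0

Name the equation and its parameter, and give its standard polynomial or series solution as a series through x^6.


All three coefficients share the factor 13; dividing through by 13 gives  x^2 y'' + x y' + x^2 y = 0.
This matches the Bessel equation x^2 y'' + x y' + (x^2 - nu^2) y = 0 with nu^2 = 0, so nu = 0; the solution bounded at x = 0 is J_0(x).
Frobenius at x = 0: indicial roots ±nu; for r = nu the recurrence k(k + 2nu) c_k = -c_{k-2} gives the standard series J_nu(x) = sum_{k>=0} (-1)^k / (k! (k+nu)!) (x/2)^(2k+nu). Evaluate the first 4 terms:
  k = 0: (-1)^0 / (0! * 0! * 2^0) x^0 = 1/(1*1*1) x^0 = (1) x^0
  k = 1: (-1)^1 / (1! * 1! * 2^2) x^2 = -1/(1*1*4) x^2 = (-1/4) x^2
  k = 2: (-1)^2 / (2! * 2! * 2^4) x^4 = 1/(2*2*16) x^4 = (1/64) x^4
  k = 3: (-1)^3 / (3! * 3! * 2^6) x^6 = -1/(6*6*64) x^6 = (-1/2304) x^6
Hence J_0(x) = -x^6/2304 + x^4/64 - x^2/4 + 1 + ....

J_0(x); series = -x^6/2304 + x^4/64 - x^2/4 + 1


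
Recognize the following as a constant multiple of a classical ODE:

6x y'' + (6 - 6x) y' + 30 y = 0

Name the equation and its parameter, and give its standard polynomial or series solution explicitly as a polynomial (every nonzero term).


All three coefficients share the factor 6; dividing through by 6 gives  x y'' + (1 - x) y' + 5 y = 0.
This matches the Laguerre equation x y'' + (1 - x) y' + n y = 0 with n = 5; the polynomial solution is L_5(x).
With y = sum_k a_k x^k, matching x^k gives (k+1)k a_{k+1} + (k+1) a_{k+1} - k a_k + n a_k = 0, i.e. (k+1)^2 a_{k+1} = (k - n) a_k = (k - 5) a_k. The right side vanishes at k = 5, so the series terminates at degree 5.
Standard normalization L_n(0) = 1 gives a_0 = 1. Work upward with a_{k+1} = (k - 5) a_k / (k+1)^2:
  a_1 = (0 - 5)(1) / 1^2 = -5/1 = -5
  a_2 = (1 - 5)(-5) / 2^2 = 20/4 = 5
  a_3 = (2 - 5)(5) / 3^2 = -15/9 = -5/3
  a_4 = (3 - 5)(-5/3) / 4^2 = (10/3)/16 = 5/24
  a_5 = (4 - 5)(5/24) / 5^2 = (-5/24)/25 = -1/120
Hence L_5(x) = -x^5/120 + 5 x^4/24 - 5 x^3/3 + 5 x^2 - 5 x + 1.

L_5(x); series = -x^5/120 + 5 x^4/24 - 5 x^3/3 + 5 x^2 - 5 x + 1


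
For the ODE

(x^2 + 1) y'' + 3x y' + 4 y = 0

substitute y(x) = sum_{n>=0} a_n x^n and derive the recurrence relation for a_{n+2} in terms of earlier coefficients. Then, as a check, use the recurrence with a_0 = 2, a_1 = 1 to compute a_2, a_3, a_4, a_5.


Substitute y = sum_n a_n x^n.
(1 + 1 x^2) y'' contributes (n+2)(n+1) a_{n+2} + n(n-1) a_n at x^n.
3 x y'(x) contributes 3 n a_n at x^n.
4 y(x) contributes 4 a_n at x^n.
Matching x^n: (n+2)(n+1) a_{n+2} + (n(n-1) + 3 n + 4) a_n = 0.
Thus a_{n+2} = (-n(n-1) - 3 n - 4) / ((n+1)(n+2)) * a_n.

Check with a_0 = 2, a_1 = 1 (apply the recurrence for n = 0, 1, 2, 3): a_0 = 2, a_1 = 1, a_2 = -4, a_3 = -7/6, a_4 = 4, a_5 = 133/120.

a_(n+2) = (-n(n-1) - 3 n - 4) / ((n+1)(n+2)) * a_n; check: a_0 = 2, a_1 = 1, a_2 = -4, a_3 = -7/6, a_4 = 4, a_5 = 133/120


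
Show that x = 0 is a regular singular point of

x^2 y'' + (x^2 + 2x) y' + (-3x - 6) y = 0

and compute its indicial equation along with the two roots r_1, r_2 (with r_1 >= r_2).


Divide by x^2 to reach normal form y'' + P_1(x) y' + P_2(x) y = 0 with P_1(x) = 1 + 2/x and P_2(x) = -3/x - 6/x^2.
x = 0 is a singular point because the y'-coefficient 1 + 2/x has a pole at x = 0 and the y-coefficient -3/x - 6/x^2 has a pole at x = 0.
It is a regular singular point because x P_1(x) = p(x) = x + 2 and x^2 P_2(x) = q(x) = -3x - 6 are polynomials, hence analytic at x = 0.
p(0) = 2,  q(0) = -6.
Indicial equation: r(r-1) + p(0) r + q(0) = 0, i.e. r^2 + (p(0) - 1) r + q(0) = 0, i.e. r^2 + 1 r - 6 = 0.
Discriminant: (1)^2 - 4(-6) = 25, so r = (-1 ± 5)/2.
Solving: r_1 = 2, r_2 = -3.

indicial: r^2 + 1 r - 6 = 0; roots r_1 = 2, r_2 = -3


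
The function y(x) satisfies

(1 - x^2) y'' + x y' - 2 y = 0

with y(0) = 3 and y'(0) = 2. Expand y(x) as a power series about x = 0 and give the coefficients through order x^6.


Ansatz: y(x) = sum_{n>=0} a_n x^n, so y'(x) = sum_{n>=1} n a_n x^(n-1) and y''(x) = sum_{n>=2} n(n-1) a_n x^(n-2).
Substitute into P(x) y'' + Q(x) y' + R(x) y = 0 with P(x) = 1 - x^2, Q(x) = x, R(x) = -2, and match powers of x.
Initial conditions: a_0 = 3, a_1 = 2.
Setting the coefficient of each power of x to zero and solving order by order (substituting the coefficients already found):
  x^0: 2 a_2 - 2 a_0 = 0  ->  2 a_2 = 2 a_0 = 6  ->  a_2 = 3
  x^1: 6 a_3 - a_1 = 0  ->  6 a_3 = a_1 = 2  ->  a_3 = 1/3
  x^2: 12 a_4 - 2 a_2 = 0  ->  12 a_4 = 2 a_2 = 6  ->  a_4 = 1/2
  x^3: 20 a_5 - 5 a_3 = 0  ->  20 a_5 = 5 a_3 = 5/3  ->  a_5 = 1/12
  x^4: 30 a_6 - 10 a_4 = 0  ->  30 a_6 = 10 a_4 = 5  ->  a_6 = 1/6
Truncated series: y(x) = 3 + 2 x + 3 x^2 + (1/3) x^3 + (1/2) x^4 + (1/12) x^5 + (1/6) x^6 + O(x^7).

a_0 = 3; a_1 = 2; a_2 = 3; a_3 = 1/3; a_4 = 1/2; a_5 = 1/12; a_6 = 1/6


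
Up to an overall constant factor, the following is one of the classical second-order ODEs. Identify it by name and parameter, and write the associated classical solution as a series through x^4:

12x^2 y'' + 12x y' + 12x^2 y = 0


All three coefficients share the factor 12; dividing through by 12 gives  x^2 y'' + x y' + x^2 y = 0.
This matches the Bessel equation x^2 y'' + x y' + (x^2 - nu^2) y = 0 with nu^2 = 0, so nu = 0; the solution bounded at x = 0 is J_0(x).
Frobenius at x = 0: indicial roots ±nu; for r = nu the recurrence k(k + 2nu) c_k = -c_{k-2} gives the standard series J_nu(x) = sum_{k>=0} (-1)^k / (k! (k+nu)!) (x/2)^(2k+nu). Evaluate the first 3 terms:
  k = 0: (-1)^0 / (0! * 0! * 2^0) x^0 = 1/(1*1*1) x^0 = (1) x^0
  k = 1: (-1)^1 / (1! * 1! * 2^2) x^2 = -1/(1*1*4) x^2 = (-1/4) x^2
  k = 2: (-1)^2 / (2! * 2! * 2^4) x^4 = 1/(2*2*16) x^4 = (1/64) x^4
Hence J_0(x) = x^4/64 - x^2/4 + 1 + ....

J_0(x); series = x^4/64 - x^2/4 + 1


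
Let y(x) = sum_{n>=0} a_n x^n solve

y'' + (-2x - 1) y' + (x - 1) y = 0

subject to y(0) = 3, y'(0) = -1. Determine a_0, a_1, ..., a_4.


Ansatz: y(x) = sum_{n>=0} a_n x^n, so y'(x) = sum_{n>=1} n a_n x^(n-1) and y''(x) = sum_{n>=2} n(n-1) a_n x^(n-2).
Substitute into P(x) y'' + Q(x) y' + R(x) y = 0 with P(x) = 1, Q(x) = -2x - 1, R(x) = x - 1, and match powers of x.
Initial conditions: a_0 = 3, a_1 = -1.
Setting the coefficient of each power of x to zero and solving order by order (substituting the coefficients already found):
  x^0: 2 a_2 - a_1 - a_0 = 0  ->  2 a_2 = a_1 + a_0 = 2  ->  a_2 = 1
  x^1: 6 a_3 - 2 a_2 - 3 a_1 + a_0 = 0  ->  6 a_3 = 2 a_2 + 3 a_1 - a_0 = -4  ->  a_3 = -2/3
  x^2: 12 a_4 - 3 a_3 - 5 a_2 + a_1 = 0  ->  12 a_4 = 3 a_3 + 5 a_2 - a_1 = 4  ->  a_4 = 1/3
Truncated series: y(x) = 3 - x + x^2 - (2/3) x^3 + (1/3) x^4 + O(x^5).

a_0 = 3; a_1 = -1; a_2 = 1; a_3 = -2/3; a_4 = 1/3


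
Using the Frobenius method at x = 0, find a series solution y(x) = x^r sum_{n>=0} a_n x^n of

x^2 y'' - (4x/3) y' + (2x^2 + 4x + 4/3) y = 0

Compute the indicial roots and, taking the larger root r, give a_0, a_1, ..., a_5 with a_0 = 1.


Write in Frobenius form y'' + (p(x)/x) y' + (q(x)/x^2) y = 0:
  p(x) = -4/3,  q(x) = 2x^2 + 4x + 4/3.
Indicial equation: r(r-1) + (-4/3) r + (4/3) = 0 -> roots r_1 = 4/3, r_2 = 1.
Take r = r_1 = 4/3. Let y(x) = x^r sum_{n>=0} a_n x^n with a_0 = 1.
Substitute y = x^r sum a_n x^n and match x^{r+n}. The recurrence is
  D(n) a_n + 4 a_{n-1} + 2 a_{n-2} = 0,  where D(n) = (r+n)(r+n-1) + (-4/3)(r+n) + (4/3).
  a_n = [-4 a_{n-1} - 2 a_{n-2}] / D(n).
Since the indicial polynomial factors as (r - r_1)(r - r_2), D(n) = (r_1 + n - r_1)(r_1 + n - r_2) = n(n + 1/3).
Evaluating step by step (a_0 = 1):
  n = 1: D(1) = 1(1 + 1/3) = 4/3; numerator = -4(1) = -4; a_1 = (-4)/(4/3) = -3
  n = 2: D(2) = 2(2 + 1/3) = 14/3; numerator = -4(-3) - 2(1) = 10; a_2 = (10)/(14/3) = 15/7
  n = 3: D(3) = 3(3 + 1/3) = 10; numerator = -4(15/7) - 2(-3) = -18/7; a_3 = (-18/7)/(10) = -9/35
  n = 4: D(4) = 4(4 + 1/3) = 52/3; numerator = -4(-9/35) - 2(15/7) = -114/35; a_4 = (-114/35)/(52/3) = -171/910
  n = 5: D(5) = 5(5 + 1/3) = 80/3; numerator = -4(-171/910) - 2(-9/35) = 576/455; a_5 = (576/455)/(80/3) = 108/2275

r = 4/3; a_0 = 1; a_1 = -3; a_2 = 15/7; a_3 = -9/35; a_4 = -171/910; a_5 = 108/2275


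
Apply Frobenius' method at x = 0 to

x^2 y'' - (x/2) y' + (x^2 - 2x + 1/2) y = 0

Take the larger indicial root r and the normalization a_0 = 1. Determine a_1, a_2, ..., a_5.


Write in Frobenius form y'' + (p(x)/x) y' + (q(x)/x^2) y = 0:
  p(x) = -1/2,  q(x) = x^2 - 2x + 1/2.
Indicial equation: r(r-1) + (-1/2) r + (1/2) = 0 -> roots r_1 = 1, r_2 = 1/2.
Take r = r_1 = 1. Let y(x) = x^r sum_{n>=0} a_n x^n with a_0 = 1.
Substitute y = x^r sum a_n x^n and match x^{r+n}. The recurrence is
  D(n) a_n - 2 a_{n-1} + 1 a_{n-2} = 0,  where D(n) = (r+n)(r+n-1) + (-1/2)(r+n) + (1/2).
  a_n = [2 a_{n-1} - 1 a_{n-2}] / D(n).
Since the indicial polynomial factors as (r - r_1)(r - r_2), D(n) = (r_1 + n - r_1)(r_1 + n - r_2) = n(n + 1/2).
Evaluating step by step (a_0 = 1):
  n = 1: D(1) = 1(1 + 1/2) = 3/2; numerator = 2(1) = 2; a_1 = (2)/(3/2) = 4/3
  n = 2: D(2) = 2(2 + 1/2) = 5; numerator = 2(4/3) - 1(1) = 5/3; a_2 = (5/3)/(5) = 1/3
  n = 3: D(3) = 3(3 + 1/2) = 21/2; numerator = 2(1/3) - 1(4/3) = -2/3; a_3 = (-2/3)/(21/2) = -4/63
  n = 4: D(4) = 4(4 + 1/2) = 18; numerator = 2(-4/63) - 1(1/3) = -29/63; a_4 = (-29/63)/(18) = -29/1134
  n = 5: D(5) = 5(5 + 1/2) = 55/2; numerator = 2(-29/1134) - 1(-4/63) = 1/81; a_5 = (1/81)/(55/2) = 2/4455

r = 1; a_0 = 1; a_1 = 4/3; a_2 = 1/3; a_3 = -4/63; a_4 = -29/1134; a_5 = 2/4455


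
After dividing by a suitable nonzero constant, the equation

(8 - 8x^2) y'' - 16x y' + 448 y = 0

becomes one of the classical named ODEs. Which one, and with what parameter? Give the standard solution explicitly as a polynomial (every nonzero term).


All three coefficients share the factor 8; dividing through by 8 gives  (1 - x^2) y'' - 2x y' + 56 y = 0.
This matches the Legendre equation (1 - x^2) y'' - 2x y' + n(n+1) y = 0 (note the -2x y' term) with n(n+1) = 56, so n = 7; the polynomial solution is P_7(x).
With y = sum_k a_k x^k, matching x^k gives (k+2)(k+1) a_{k+2} = [k(k+1) - n(n+1)] a_k = (k - 7)(k + 8) a_k. The right side vanishes at k = 7, so the series with the parity of 7 terminates at degree 7.
Standard normalization (P_n(1) = 1): leading coefficient (2n)!/(2^n (n!)^2) = 87178291200/(128*25401600) = 429/16, so a_7 = 429/16. Work downward with a_k = (k+1)(k+2) a_{k+2} / ((k - 7)(k + 8)):
  a_5 = (6)(7)(429/16) / ((5 - 7)(5 + 8)) = (9009/8)/(-26) = -693/16
  a_3 = (4)(5)(-693/16) / ((3 - 7)(3 + 8)) = (-3465/4)/(-44) = 315/16
  a_1 = (2)(3)(315/16) / ((1 - 7)(1 + 8)) = (945/8)/(-54) = -35/16
Hence P_7(x) = 429 x^7/16 - 693 x^5/16 + 315 x^3/16 - 35 x/16.

P_7(x); series = 429 x^7/16 - 693 x^5/16 + 315 x^3/16 - 35 x/16


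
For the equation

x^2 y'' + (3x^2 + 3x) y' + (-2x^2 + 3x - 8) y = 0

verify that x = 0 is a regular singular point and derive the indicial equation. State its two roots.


Divide by x^2 to reach normal form y'' + P_1(x) y' + P_2(x) y = 0 with P_1(x) = 3 + 3/x and P_2(x) = -2 + 3/x - 8/x^2.
x = 0 is a singular point because the y'-coefficient 3 + 3/x has a pole at x = 0 and the y-coefficient -2 + 3/x - 8/x^2 has a pole at x = 0.
It is a regular singular point because x P_1(x) = p(x) = 3x + 3 and x^2 P_2(x) = q(x) = -2x^2 + 3x - 8 are polynomials, hence analytic at x = 0.
p(0) = 3,  q(0) = -8.
Indicial equation: r(r-1) + p(0) r + q(0) = 0, i.e. r^2 + (p(0) - 1) r + q(0) = 0, i.e. r^2 + 2 r - 8 = 0.
Discriminant: (2)^2 - 4(-8) = 36, so r = (-2 ± 6)/2.
Solving: r_1 = 2, r_2 = -4.

indicial: r^2 + 2 r - 8 = 0; roots r_1 = 2, r_2 = -4


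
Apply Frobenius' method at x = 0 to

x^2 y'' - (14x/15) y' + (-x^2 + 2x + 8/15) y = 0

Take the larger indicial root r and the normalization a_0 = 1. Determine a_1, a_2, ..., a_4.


Write in Frobenius form y'' + (p(x)/x) y' + (q(x)/x^2) y = 0:
  p(x) = -14/15,  q(x) = -x^2 + 2x + 8/15.
Indicial equation: r(r-1) + (-14/15) r + (8/15) = 0 -> roots r_1 = 8/5, r_2 = 1/3.
Take r = r_1 = 8/5. Let y(x) = x^r sum_{n>=0} a_n x^n with a_0 = 1.
Substitute y = x^r sum a_n x^n and match x^{r+n}. The recurrence is
  D(n) a_n + 2 a_{n-1} - 1 a_{n-2} = 0,  where D(n) = (r+n)(r+n-1) + (-14/15)(r+n) + (8/15).
  a_n = [-2 a_{n-1} + 1 a_{n-2}] / D(n).
Since the indicial polynomial factors as (r - r_1)(r - r_2), D(n) = (r_1 + n - r_1)(r_1 + n - r_2) = n(n + 19/15).
Evaluating step by step (a_0 = 1):
  n = 1: D(1) = 1(1 + 19/15) = 34/15; numerator = -2(1) = -2; a_1 = (-2)/(34/15) = -15/17
  n = 2: D(2) = 2(2 + 19/15) = 98/15; numerator = -2(-15/17) + 1(1) = 47/17; a_2 = (47/17)/(98/15) = 705/1666
  n = 3: D(3) = 3(3 + 19/15) = 64/5; numerator = -2(705/1666) + 1(-15/17) = -1440/833; a_3 = (-1440/833)/(64/5) = -225/1666
  n = 4: D(4) = 4(4 + 19/15) = 316/15; numerator = -2(-225/1666) + 1(705/1666) = 165/238; a_4 = (165/238)/(316/15) = 2475/75208

r = 8/5; a_0 = 1; a_1 = -15/17; a_2 = 705/1666; a_3 = -225/1666; a_4 = 2475/75208


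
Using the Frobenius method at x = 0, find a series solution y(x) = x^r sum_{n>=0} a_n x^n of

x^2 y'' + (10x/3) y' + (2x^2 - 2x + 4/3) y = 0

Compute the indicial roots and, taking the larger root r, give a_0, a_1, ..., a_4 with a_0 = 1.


Write in Frobenius form y'' + (p(x)/x) y' + (q(x)/x^2) y = 0:
  p(x) = 10/3,  q(x) = 2x^2 - 2x + 4/3.
Indicial equation: r(r-1) + (10/3) r + (4/3) = 0 -> roots r_1 = -1, r_2 = -4/3.
Take r = r_1 = -1. Let y(x) = x^r sum_{n>=0} a_n x^n with a_0 = 1.
Substitute y = x^r sum a_n x^n and match x^{r+n}. The recurrence is
  D(n) a_n - 2 a_{n-1} + 2 a_{n-2} = 0,  where D(n) = (r+n)(r+n-1) + (10/3)(r+n) + (4/3).
  a_n = [2 a_{n-1} - 2 a_{n-2}] / D(n).
Since the indicial polynomial factors as (r - r_1)(r - r_2), D(n) = (r_1 + n - r_1)(r_1 + n - r_2) = n(n + 1/3).
Evaluating step by step (a_0 = 1):
  n = 1: D(1) = 1(1 + 1/3) = 4/3; numerator = 2(1) = 2; a_1 = (2)/(4/3) = 3/2
  n = 2: D(2) = 2(2 + 1/3) = 14/3; numerator = 2(3/2) - 2(1) = 1; a_2 = (1)/(14/3) = 3/14
  n = 3: D(3) = 3(3 + 1/3) = 10; numerator = 2(3/14) - 2(3/2) = -18/7; a_3 = (-18/7)/(10) = -9/35
  n = 4: D(4) = 4(4 + 1/3) = 52/3; numerator = 2(-9/35) - 2(3/14) = -33/35; a_4 = (-33/35)/(52/3) = -99/1820

r = -1; a_0 = 1; a_1 = 3/2; a_2 = 3/14; a_3 = -9/35; a_4 = -99/1820


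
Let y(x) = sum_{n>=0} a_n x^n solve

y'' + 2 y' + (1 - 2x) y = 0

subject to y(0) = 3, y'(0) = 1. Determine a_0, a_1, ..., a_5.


Ansatz: y(x) = sum_{n>=0} a_n x^n, so y'(x) = sum_{n>=1} n a_n x^(n-1) and y''(x) = sum_{n>=2} n(n-1) a_n x^(n-2).
Substitute into P(x) y'' + Q(x) y' + R(x) y = 0 with P(x) = 1, Q(x) = 2, R(x) = 1 - 2x, and match powers of x.
Initial conditions: a_0 = 3, a_1 = 1.
Setting the coefficient of each power of x to zero and solving order by order (substituting the coefficients already found):
  x^0: 2 a_2 + 2 a_1 + a_0 = 0  ->  2 a_2 = -2 a_1 - a_0 = -5  ->  a_2 = -5/2
  x^1: 6 a_3 + 4 a_2 + a_1 - 2 a_0 = 0  ->  6 a_3 = -4 a_2 - a_1 + 2 a_0 = 15  ->  a_3 = 5/2
  x^2: 12 a_4 + 6 a_3 + a_2 - 2 a_1 = 0  ->  12 a_4 = -6 a_3 - a_2 + 2 a_1 = -21/2  ->  a_4 = -7/8
  x^3: 20 a_5 + 8 a_4 + a_3 - 2 a_2 = 0  ->  20 a_5 = -8 a_4 - a_3 + 2 a_2 = -1/2  ->  a_5 = -1/40
Truncated series: y(x) = 3 + x - (5/2) x^2 + (5/2) x^3 - (7/8) x^4 - (1/40) x^5 + O(x^6).

a_0 = 3; a_1 = 1; a_2 = -5/2; a_3 = 5/2; a_4 = -7/8; a_5 = -1/40


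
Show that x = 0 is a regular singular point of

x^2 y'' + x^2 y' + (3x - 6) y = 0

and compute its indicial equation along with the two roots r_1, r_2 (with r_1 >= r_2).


Divide by x^2 to reach normal form y'' + P_1(x) y' + P_2(x) y = 0 with P_1(x) = 1 and P_2(x) = 3/x - 6/x^2.
x = 0 is a singular point because the y-coefficient 3/x - 6/x^2 has a pole at x = 0.
It is a regular singular point because x P_1(x) = p(x) = x and x^2 P_2(x) = q(x) = 3x - 6 are polynomials, hence analytic at x = 0.
p(0) = 0,  q(0) = -6.
Indicial equation: r(r-1) + p(0) r + q(0) = 0, i.e. r^2 + (p(0) - 1) r + q(0) = 0, i.e. r^2 - 1 r - 6 = 0.
Discriminant: (-1)^2 - 4(-6) = 25, so r = (1 ± 5)/2.
Solving: r_1 = 3, r_2 = -2.

indicial: r^2 - 1 r - 6 = 0; roots r_1 = 3, r_2 = -2


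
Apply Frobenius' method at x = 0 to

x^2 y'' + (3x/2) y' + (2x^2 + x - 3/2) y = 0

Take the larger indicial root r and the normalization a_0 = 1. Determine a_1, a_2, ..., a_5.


Write in Frobenius form y'' + (p(x)/x) y' + (q(x)/x^2) y = 0:
  p(x) = 3/2,  q(x) = 2x^2 + x - 3/2.
Indicial equation: r(r-1) + (3/2) r + (-3/2) = 0 -> roots r_1 = 1, r_2 = -3/2.
Take r = r_1 = 1. Let y(x) = x^r sum_{n>=0} a_n x^n with a_0 = 1.
Substitute y = x^r sum a_n x^n and match x^{r+n}. The recurrence is
  D(n) a_n + 1 a_{n-1} + 2 a_{n-2} = 0,  where D(n) = (r+n)(r+n-1) + (3/2)(r+n) + (-3/2).
  a_n = [-1 a_{n-1} - 2 a_{n-2}] / D(n).
Since the indicial polynomial factors as (r - r_1)(r - r_2), D(n) = (r_1 + n - r_1)(r_1 + n - r_2) = n(n + 5/2).
Evaluating step by step (a_0 = 1):
  n = 1: D(1) = 1(1 + 5/2) = 7/2; numerator = -1(1) = -1; a_1 = (-1)/(7/2) = -2/7
  n = 2: D(2) = 2(2 + 5/2) = 9; numerator = -1(-2/7) - 2(1) = -12/7; a_2 = (-12/7)/(9) = -4/21
  n = 3: D(3) = 3(3 + 5/2) = 33/2; numerator = -1(-4/21) - 2(-2/7) = 16/21; a_3 = (16/21)/(33/2) = 32/693
  n = 4: D(4) = 4(4 + 5/2) = 26; numerator = -1(32/693) - 2(-4/21) = 232/693; a_4 = (232/693)/(26) = 116/9009
  n = 5: D(5) = 5(5 + 5/2) = 75/2; numerator = -1(116/9009) - 2(32/693) = -316/3003; a_5 = (-316/3003)/(75/2) = -632/225225

r = 1; a_0 = 1; a_1 = -2/7; a_2 = -4/21; a_3 = 32/693; a_4 = 116/9009; a_5 = -632/225225


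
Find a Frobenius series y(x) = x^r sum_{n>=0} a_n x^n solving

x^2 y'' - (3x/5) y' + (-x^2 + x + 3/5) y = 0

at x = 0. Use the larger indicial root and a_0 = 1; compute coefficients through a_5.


Write in Frobenius form y'' + (p(x)/x) y' + (q(x)/x^2) y = 0:
  p(x) = -3/5,  q(x) = -x^2 + x + 3/5.
Indicial equation: r(r-1) + (-3/5) r + (3/5) = 0 -> roots r_1 = 1, r_2 = 3/5.
Take r = r_1 = 1. Let y(x) = x^r sum_{n>=0} a_n x^n with a_0 = 1.
Substitute y = x^r sum a_n x^n and match x^{r+n}. The recurrence is
  D(n) a_n + 1 a_{n-1} - 1 a_{n-2} = 0,  where D(n) = (r+n)(r+n-1) + (-3/5)(r+n) + (3/5).
  a_n = [-1 a_{n-1} + 1 a_{n-2}] / D(n).
Since the indicial polynomial factors as (r - r_1)(r - r_2), D(n) = (r_1 + n - r_1)(r_1 + n - r_2) = n(n + 2/5).
Evaluating step by step (a_0 = 1):
  n = 1: D(1) = 1(1 + 2/5) = 7/5; numerator = -1(1) = -1; a_1 = (-1)/(7/5) = -5/7
  n = 2: D(2) = 2(2 + 2/5) = 24/5; numerator = -1(-5/7) + 1(1) = 12/7; a_2 = (12/7)/(24/5) = 5/14
  n = 3: D(3) = 3(3 + 2/5) = 51/5; numerator = -1(5/14) + 1(-5/7) = -15/14; a_3 = (-15/14)/(51/5) = -25/238
  n = 4: D(4) = 4(4 + 2/5) = 88/5; numerator = -1(-25/238) + 1(5/14) = 55/119; a_4 = (55/119)/(88/5) = 25/952
  n = 5: D(5) = 5(5 + 2/5) = 27; numerator = -1(25/952) + 1(-25/238) = -125/952; a_5 = (-125/952)/(27) = -125/25704

r = 1; a_0 = 1; a_1 = -5/7; a_2 = 5/14; a_3 = -25/238; a_4 = 25/952; a_5 = -125/25704


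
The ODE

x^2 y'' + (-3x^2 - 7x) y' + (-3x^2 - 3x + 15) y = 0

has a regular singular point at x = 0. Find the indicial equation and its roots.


Divide by x^2 to reach normal form y'' + P_1(x) y' + P_2(x) y = 0 with P_1(x) = -3 - 7/x and P_2(x) = -3 - 3/x + 15/x^2.
x = 0 is a singular point because the y'-coefficient -3 - 7/x has a pole at x = 0 and the y-coefficient -3 - 3/x + 15/x^2 has a pole at x = 0.
It is a regular singular point because x P_1(x) = p(x) = -3x - 7 and x^2 P_2(x) = q(x) = -3x^2 - 3x + 15 are polynomials, hence analytic at x = 0.
p(0) = -7,  q(0) = 15.
Indicial equation: r(r-1) + p(0) r + q(0) = 0, i.e. r^2 + (p(0) - 1) r + q(0) = 0, i.e. r^2 - 8 r + 15 = 0.
Discriminant: (-8)^2 - 4(15) = 4, so r = (8 ± 2)/2.
Solving: r_1 = 5, r_2 = 3.

indicial: r^2 - 8 r + 15 = 0; roots r_1 = 5, r_2 = 3


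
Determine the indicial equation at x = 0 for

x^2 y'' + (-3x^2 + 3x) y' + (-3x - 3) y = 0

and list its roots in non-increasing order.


Divide by x^2 to reach normal form y'' + P_1(x) y' + P_2(x) y = 0 with P_1(x) = -3 + 3/x and P_2(x) = -3/x - 3/x^2.
x = 0 is a singular point because the y'-coefficient -3 + 3/x has a pole at x = 0 and the y-coefficient -3/x - 3/x^2 has a pole at x = 0.
It is a regular singular point because x P_1(x) = p(x) = 3 - 3x and x^2 P_2(x) = q(x) = -3x - 3 are polynomials, hence analytic at x = 0.
p(0) = 3,  q(0) = -3.
Indicial equation: r(r-1) + p(0) r + q(0) = 0, i.e. r^2 + (p(0) - 1) r + q(0) = 0, i.e. r^2 + 2 r - 3 = 0.
Discriminant: (2)^2 - 4(-3) = 16, so r = (-2 ± 4)/2.
Solving: r_1 = 1, r_2 = -3.

indicial: r^2 + 2 r - 3 = 0; roots r_1 = 1, r_2 = -3


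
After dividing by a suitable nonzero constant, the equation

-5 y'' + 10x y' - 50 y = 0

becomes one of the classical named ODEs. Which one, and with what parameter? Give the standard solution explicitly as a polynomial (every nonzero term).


All three coefficients share the factor -5; dividing through by -5 gives  y'' - 2x y' + 10 y = 0.
This matches the Hermite equation y'' - 2x y' + 2n y = 0 with 2n = 10, so n = 5; the polynomial solution is H_5(x).
With y = sum_k a_k x^k, matching x^k gives (k+2)(k+1) a_{k+2} = 2(k - n) a_k = 2(k - 5) a_k. The right side vanishes at k = 5, so the series with the parity of 5 terminates at degree 5.
Standard normalization: leading coefficient of H_n is 2^n, so a_5 = 2^5 = 32. Work downward with a_k = (k+1)(k+2) a_{k+2} / (2(k - n)):
  a_3 = (4)(5)(32) / (2(3 - 5)) = 640/(-4) = -160
  a_1 = (2)(3)(-160) / (2(1 - 5)) = -960/(-8) = 120
Hence H_5(x) = 32 x^5 - 160 x^3 + 120 x.

H_5(x); series = 32 x^5 - 160 x^3 + 120 x


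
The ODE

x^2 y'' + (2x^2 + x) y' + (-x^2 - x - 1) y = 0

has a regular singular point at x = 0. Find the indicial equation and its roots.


Divide by x^2 to reach normal form y'' + P_1(x) y' + P_2(x) y = 0 with P_1(x) = 2 + 1/x and P_2(x) = -1 - 1/x - 1/x^2.
x = 0 is a singular point because the y'-coefficient 2 + 1/x has a pole at x = 0 and the y-coefficient -1 - 1/x - 1/x^2 has a pole at x = 0.
It is a regular singular point because x P_1(x) = p(x) = 2x + 1 and x^2 P_2(x) = q(x) = -x^2 - x - 1 are polynomials, hence analytic at x = 0.
p(0) = 1,  q(0) = -1.
Indicial equation: r(r-1) + p(0) r + q(0) = 0, i.e. r^2 + (p(0) - 1) r + q(0) = 0, i.e. r^2 - 1 = 0.
Discriminant: (0)^2 - 4(-1) = 4, so r = (0 ± 2)/2.
Solving: r_1 = 1, r_2 = -1.

indicial: r^2 - 1 = 0; roots r_1 = 1, r_2 = -1


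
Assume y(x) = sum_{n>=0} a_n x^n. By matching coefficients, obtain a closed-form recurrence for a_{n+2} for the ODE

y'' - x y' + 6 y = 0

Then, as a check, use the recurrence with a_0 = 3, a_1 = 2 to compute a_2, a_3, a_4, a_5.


Substitute y = sum_n a_n x^n.
y''(x) has coefficient (n+2)(n+1) a_{n+2} at x^n;
-x y'(x) has coefficient -n a_n at x^n (shift);
6 y(x) has coefficient 6 a_n at x^n.
Matching x^n: (n+2)(n+1) a_{n+2} + (-n + 6) a_n = 0.
Thus a_{n+2} = (n - 6) / ((n+1)(n+2)) * a_n.

Check with a_0 = 3, a_1 = 2 (apply the recurrence for n = 0, 1, 2, 3): a_0 = 3, a_1 = 2, a_2 = -9, a_3 = -5/3, a_4 = 3, a_5 = 1/4.

a_(n+2) = (n - 6) / ((n+1)(n+2)) * a_n; check: a_0 = 3, a_1 = 2, a_2 = -9, a_3 = -5/3, a_4 = 3, a_5 = 1/4


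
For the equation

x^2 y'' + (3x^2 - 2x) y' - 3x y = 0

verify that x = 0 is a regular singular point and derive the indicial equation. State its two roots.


Divide by x^2 to reach normal form y'' + P_1(x) y' + P_2(x) y = 0 with P_1(x) = 3 - 2/x and P_2(x) = -3/x.
x = 0 is a singular point because the y'-coefficient 3 - 2/x has a pole at x = 0 and the y-coefficient -3/x has a pole at x = 0.
It is a regular singular point because x P_1(x) = p(x) = 3x - 2 and x^2 P_2(x) = q(x) = -3x are polynomials, hence analytic at x = 0.
p(0) = -2,  q(0) = 0.
Indicial equation: r(r-1) + p(0) r + q(0) = 0, i.e. r^2 + (p(0) - 1) r + q(0) = 0, i.e. r^2 - 3 r = 0.
Discriminant: (-3)^2 - 4(0) = 9, so r = (3 ± 3)/2.
Solving: r_1 = 3, r_2 = 0.

indicial: r^2 - 3 r = 0; roots r_1 = 3, r_2 = 0


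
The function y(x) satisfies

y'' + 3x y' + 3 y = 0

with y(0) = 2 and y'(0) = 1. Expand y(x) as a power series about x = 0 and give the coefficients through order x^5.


Ansatz: y(x) = sum_{n>=0} a_n x^n, so y'(x) = sum_{n>=1} n a_n x^(n-1) and y''(x) = sum_{n>=2} n(n-1) a_n x^(n-2).
Substitute into P(x) y'' + Q(x) y' + R(x) y = 0 with P(x) = 1, Q(x) = 3x, R(x) = 3, and match powers of x.
Initial conditions: a_0 = 2, a_1 = 1.
Setting the coefficient of each power of x to zero and solving order by order (substituting the coefficients already found):
  x^0: 2 a_2 + 3 a_0 = 0  ->  2 a_2 = -3 a_0 = -6  ->  a_2 = -3
  x^1: 6 a_3 + 6 a_1 = 0  ->  6 a_3 = -6 a_1 = -6  ->  a_3 = -1
  x^2: 12 a_4 + 9 a_2 = 0  ->  12 a_4 = -9 a_2 = 27  ->  a_4 = 9/4
  x^3: 20 a_5 + 12 a_3 = 0  ->  20 a_5 = -12 a_3 = 12  ->  a_5 = 3/5
Truncated series: y(x) = 2 + x - 3 x^2 - x^3 + (9/4) x^4 + (3/5) x^5 + O(x^6).

a_0 = 2; a_1 = 1; a_2 = -3; a_3 = -1; a_4 = 9/4; a_5 = 3/5


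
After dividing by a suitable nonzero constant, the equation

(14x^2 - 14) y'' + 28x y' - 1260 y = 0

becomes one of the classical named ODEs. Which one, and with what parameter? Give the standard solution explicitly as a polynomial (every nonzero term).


All three coefficients share the factor -14; dividing through by -14 gives  (1 - x^2) y'' - 2x y' + 90 y = 0.
This matches the Legendre equation (1 - x^2) y'' - 2x y' + n(n+1) y = 0 (note the -2x y' term) with n(n+1) = 90, so n = 9; the polynomial solution is P_9(x).
With y = sum_k a_k x^k, matching x^k gives (k+2)(k+1) a_{k+2} = [k(k+1) - n(n+1)] a_k = (k - 9)(k + 10) a_k. The right side vanishes at k = 9, so the series with the parity of 9 terminates at degree 9.
Standard normalization (P_n(1) = 1): leading coefficient (2n)!/(2^n (n!)^2) = 6402373705728000/(512*131681894400) = 12155/128, so a_9 = 12155/128. Work downward with a_k = (k+1)(k+2) a_{k+2} / ((k - 9)(k + 10)):
  a_7 = (8)(9)(12155/128) / ((7 - 9)(7 + 10)) = (109395/16)/(-34) = -6435/32
  a_5 = (6)(7)(-6435/32) / ((5 - 9)(5 + 10)) = (-135135/16)/(-60) = 9009/64
  a_3 = (4)(5)(9009/64) / ((3 - 9)(3 + 10)) = (45045/16)/(-78) = -1155/32
  a_1 = (2)(3)(-1155/32) / ((1 - 9)(1 + 10)) = (-3465/16)/(-88) = 315/128
Hence P_9(x) = 12155 x^9/128 - 6435 x^7/32 + 9009 x^5/64 - 1155 x^3/32 + 315 x/128.

P_9(x); series = 12155 x^9/128 - 6435 x^7/32 + 9009 x^5/64 - 1155 x^3/32 + 315 x/128


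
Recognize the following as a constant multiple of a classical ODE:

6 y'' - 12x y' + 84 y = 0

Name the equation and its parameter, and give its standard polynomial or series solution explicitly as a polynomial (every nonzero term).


All three coefficients share the factor 6; dividing through by 6 gives  y'' - 2x y' + 14 y = 0.
This matches the Hermite equation y'' - 2x y' + 2n y = 0 with 2n = 14, so n = 7; the polynomial solution is H_7(x).
With y = sum_k a_k x^k, matching x^k gives (k+2)(k+1) a_{k+2} = 2(k - n) a_k = 2(k - 7) a_k. The right side vanishes at k = 7, so the series with the parity of 7 terminates at degree 7.
Standard normalization: leading coefficient of H_n is 2^n, so a_7 = 2^7 = 128. Work downward with a_k = (k+1)(k+2) a_{k+2} / (2(k - n)):
  a_5 = (6)(7)(128) / (2(5 - 7)) = 5376/(-4) = -1344
  a_3 = (4)(5)(-1344) / (2(3 - 7)) = -26880/(-8) = 3360
  a_1 = (2)(3)(3360) / (2(1 - 7)) = 20160/(-12) = -1680
Hence H_7(x) = 128 x^7 - 1344 x^5 + 3360 x^3 - 1680 x.

H_7(x); series = 128 x^7 - 1344 x^5 + 3360 x^3 - 1680 x


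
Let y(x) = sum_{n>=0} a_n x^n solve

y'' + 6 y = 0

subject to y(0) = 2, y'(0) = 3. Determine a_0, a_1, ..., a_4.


Ansatz: y(x) = sum_{n>=0} a_n x^n, so y'(x) = sum_{n>=1} n a_n x^(n-1) and y''(x) = sum_{n>=2} n(n-1) a_n x^(n-2).
Substitute into P(x) y'' + Q(x) y' + R(x) y = 0 with P(x) = 1, Q(x) = 0, R(x) = 6, and match powers of x.
Initial conditions: a_0 = 2, a_1 = 3.
Setting the coefficient of each power of x to zero and solving order by order (substituting the coefficients already found):
  x^0: 2 a_2 + 6 a_0 = 0  ->  2 a_2 = -6 a_0 = -12  ->  a_2 = -6
  x^1: 6 a_3 + 6 a_1 = 0  ->  6 a_3 = -6 a_1 = -18  ->  a_3 = -3
  x^2: 12 a_4 + 6 a_2 = 0  ->  12 a_4 = -6 a_2 = 36  ->  a_4 = 3
Truncated series: y(x) = 2 + 3 x - 6 x^2 - 3 x^3 + 3 x^4 + O(x^5).

a_0 = 2; a_1 = 3; a_2 = -6; a_3 = -3; a_4 = 3


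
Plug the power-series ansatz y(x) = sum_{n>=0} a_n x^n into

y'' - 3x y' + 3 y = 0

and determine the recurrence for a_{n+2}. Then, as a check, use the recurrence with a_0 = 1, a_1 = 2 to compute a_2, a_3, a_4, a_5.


Substitute y = sum_n a_n x^n.
y''(x) has coefficient (n+2)(n+1) a_{n+2} at x^n;
-3 x y'(x) has coefficient -3 n a_n at x^n (shift);
3 y(x) has coefficient 3 a_n at x^n.
Matching x^n: (n+2)(n+1) a_{n+2} + (-3n + 3) a_n = 0.
Thus a_{n+2} = (3n - 3) / ((n+1)(n+2)) * a_n.

Check with a_0 = 1, a_1 = 2 (apply the recurrence for n = 0, 1, 2, 3): a_0 = 1, a_1 = 2, a_2 = -3/2, a_3 = 0, a_4 = -3/8, a_5 = 0.

a_(n+2) = (3n - 3) / ((n+1)(n+2)) * a_n; check: a_0 = 1, a_1 = 2, a_2 = -3/2, a_3 = 0, a_4 = -3/8, a_5 = 0


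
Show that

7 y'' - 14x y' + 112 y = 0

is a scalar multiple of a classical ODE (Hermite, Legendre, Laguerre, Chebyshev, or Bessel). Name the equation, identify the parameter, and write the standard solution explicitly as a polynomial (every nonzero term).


All three coefficients share the factor 7; dividing through by 7 gives  y'' - 2x y' + 16 y = 0.
This matches the Hermite equation y'' - 2x y' + 2n y = 0 with 2n = 16, so n = 8; the polynomial solution is H_8(x).
With y = sum_k a_k x^k, matching x^k gives (k+2)(k+1) a_{k+2} = 2(k - n) a_k = 2(k - 8) a_k. The right side vanishes at k = 8, so the series with the parity of 8 terminates at degree 8.
Standard normalization: leading coefficient of H_n is 2^n, so a_8 = 2^8 = 256. Work downward with a_k = (k+1)(k+2) a_{k+2} / (2(k - n)):
  a_6 = (7)(8)(256) / (2(6 - 8)) = 14336/(-4) = -3584
  a_4 = (5)(6)(-3584) / (2(4 - 8)) = -107520/(-8) = 13440
  a_2 = (3)(4)(13440) / (2(2 - 8)) = 161280/(-12) = -13440
  a_0 = (1)(2)(-13440) / (2(0 - 8)) = -26880/(-16) = 1680
Hence H_8(x) = 256 x^8 - 3584 x^6 + 13440 x^4 - 13440 x^2 + 1680.

H_8(x); series = 256 x^8 - 3584 x^6 + 13440 x^4 - 13440 x^2 + 1680


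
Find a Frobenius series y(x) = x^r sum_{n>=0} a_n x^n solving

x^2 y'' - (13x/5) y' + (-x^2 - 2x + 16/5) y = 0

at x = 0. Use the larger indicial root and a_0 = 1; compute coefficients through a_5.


Write in Frobenius form y'' + (p(x)/x) y' + (q(x)/x^2) y = 0:
  p(x) = -13/5,  q(x) = -x^2 - 2x + 16/5.
Indicial equation: r(r-1) + (-13/5) r + (16/5) = 0 -> roots r_1 = 2, r_2 = 8/5.
Take r = r_1 = 2. Let y(x) = x^r sum_{n>=0} a_n x^n with a_0 = 1.
Substitute y = x^r sum a_n x^n and match x^{r+n}. The recurrence is
  D(n) a_n - 2 a_{n-1} - 1 a_{n-2} = 0,  where D(n) = (r+n)(r+n-1) + (-13/5)(r+n) + (16/5).
  a_n = [2 a_{n-1} + 1 a_{n-2}] / D(n).
Since the indicial polynomial factors as (r - r_1)(r - r_2), D(n) = (r_1 + n - r_1)(r_1 + n - r_2) = n(n + 2/5).
Evaluating step by step (a_0 = 1):
  n = 1: D(1) = 1(1 + 2/5) = 7/5; numerator = 2(1) = 2; a_1 = (2)/(7/5) = 10/7
  n = 2: D(2) = 2(2 + 2/5) = 24/5; numerator = 2(10/7) + 1(1) = 27/7; a_2 = (27/7)/(24/5) = 45/56
  n = 3: D(3) = 3(3 + 2/5) = 51/5; numerator = 2(45/56) + 1(10/7) = 85/28; a_3 = (85/28)/(51/5) = 25/84
  n = 4: D(4) = 4(4 + 2/5) = 88/5; numerator = 2(25/84) + 1(45/56) = 235/168; a_4 = (235/168)/(88/5) = 1175/14784
  n = 5: D(5) = 5(5 + 2/5) = 27; numerator = 2(1175/14784) + 1(25/84) = 1125/2464; a_5 = (1125/2464)/(27) = 125/7392

r = 2; a_0 = 1; a_1 = 10/7; a_2 = 45/56; a_3 = 25/84; a_4 = 1175/14784; a_5 = 125/7392


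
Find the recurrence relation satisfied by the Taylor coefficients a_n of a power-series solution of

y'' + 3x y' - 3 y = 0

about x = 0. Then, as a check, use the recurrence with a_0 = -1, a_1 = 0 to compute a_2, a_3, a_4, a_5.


Substitute y = sum_n a_n x^n.
y''(x) has coefficient (n+2)(n+1) a_{n+2} at x^n;
3 x y'(x) has coefficient 3 n a_n at x^n (shift);
-3 y(x) has coefficient -3 a_n at x^n.
Matching x^n: (n+2)(n+1) a_{n+2} + (3n - 3) a_n = 0.
Thus a_{n+2} = (-3n + 3) / ((n+1)(n+2)) * a_n.

Check with a_0 = -1, a_1 = 0 (apply the recurrence for n = 0, 1, 2, 3): a_0 = -1, a_1 = 0, a_2 = -3/2, a_3 = 0, a_4 = 3/8, a_5 = 0.

a_(n+2) = (-3n + 3) / ((n+1)(n+2)) * a_n; check: a_0 = -1, a_1 = 0, a_2 = -3/2, a_3 = 0, a_4 = 3/8, a_5 = 0


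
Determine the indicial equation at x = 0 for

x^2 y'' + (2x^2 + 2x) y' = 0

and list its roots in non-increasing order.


Divide by x^2 to reach normal form y'' + P_1(x) y' + P_2(x) y = 0 with P_1(x) = 2 + 2/x and P_2(x) = 0.
x = 0 is a singular point because the y'-coefficient 2 + 2/x has a pole at x = 0.
It is a regular singular point because x P_1(x) = p(x) = 2x + 2 and x^2 P_2(x) = q(x) = 0 are polynomials, hence analytic at x = 0.
p(0) = 2,  q(0) = 0.
Indicial equation: r(r-1) + p(0) r + q(0) = 0, i.e. r^2 + (p(0) - 1) r + q(0) = 0, i.e. r^2 + 1 r = 0.
Discriminant: (1)^2 - 4(0) = 1, so r = (-1 ± 1)/2.
Solving: r_1 = 0, r_2 = -1.

indicial: r^2 + 1 r = 0; roots r_1 = 0, r_2 = -1


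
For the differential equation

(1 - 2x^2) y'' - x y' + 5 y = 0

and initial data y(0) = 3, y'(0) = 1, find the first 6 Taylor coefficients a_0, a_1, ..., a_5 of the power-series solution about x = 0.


Ansatz: y(x) = sum_{n>=0} a_n x^n, so y'(x) = sum_{n>=1} n a_n x^(n-1) and y''(x) = sum_{n>=2} n(n-1) a_n x^(n-2).
Substitute into P(x) y'' + Q(x) y' + R(x) y = 0 with P(x) = 1 - 2x^2, Q(x) = -x, R(x) = 5, and match powers of x.
Initial conditions: a_0 = 3, a_1 = 1.
Setting the coefficient of each power of x to zero and solving order by order (substituting the coefficients already found):
  x^0: 2 a_2 + 5 a_0 = 0  ->  2 a_2 = -5 a_0 = -15  ->  a_2 = -15/2
  x^1: 6 a_3 + 4 a_1 = 0  ->  6 a_3 = -4 a_1 = -4  ->  a_3 = -2/3
  x^2: 12 a_4 - a_2 = 0  ->  12 a_4 = a_2 = -15/2  ->  a_4 = -5/8
  x^3: 20 a_5 - 10 a_3 = 0  ->  20 a_5 = 10 a_3 = -20/3  ->  a_5 = -1/3
Truncated series: y(x) = 3 + x - (15/2) x^2 - (2/3) x^3 - (5/8) x^4 - (1/3) x^5 + O(x^6).

a_0 = 3; a_1 = 1; a_2 = -15/2; a_3 = -2/3; a_4 = -5/8; a_5 = -1/3


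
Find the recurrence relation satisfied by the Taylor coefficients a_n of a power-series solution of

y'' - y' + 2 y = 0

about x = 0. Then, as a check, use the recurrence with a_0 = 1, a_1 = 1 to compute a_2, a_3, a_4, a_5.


Substitute y = sum_n a_n x^n.
y''(x) has coefficient (n+2)(n+1) a_{n+2} at x^n;
-y'(x) has coefficient -(n+1) a_{n+1} at x^n;
2 y(x) has coefficient 2 a_n at x^n.
Matching x^n: (n+2)(n+1) a_{n+2} - (n+1) a_{n+1} + 2 a_n = 0.
Thus a_{n+2} = [(n+1) a_{n+1} - 2 a_n] / ((n+1)(n+2)).

Check with a_0 = 1, a_1 = 1 (apply the recurrence for n = 0, 1, 2, 3): a_0 = 1, a_1 = 1, a_2 = -1/2, a_3 = -1/2, a_4 = -1/24, a_5 = 1/24.

a_(n+2) = [(n+1) a_(n+1) - 2 a_n] / ((n+1)(n+2)); check: a_0 = 1, a_1 = 1, a_2 = -1/2, a_3 = -1/2, a_4 = -1/24, a_5 = 1/24


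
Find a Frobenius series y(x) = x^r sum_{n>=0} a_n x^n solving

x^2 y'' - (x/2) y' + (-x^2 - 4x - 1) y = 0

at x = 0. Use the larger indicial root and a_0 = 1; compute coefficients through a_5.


Write in Frobenius form y'' + (p(x)/x) y' + (q(x)/x^2) y = 0:
  p(x) = -1/2,  q(x) = -x^2 - 4x - 1.
Indicial equation: r(r-1) + (-1/2) r + (-1) = 0 -> roots r_1 = 2, r_2 = -1/2.
Take r = r_1 = 2. Let y(x) = x^r sum_{n>=0} a_n x^n with a_0 = 1.
Substitute y = x^r sum a_n x^n and match x^{r+n}. The recurrence is
  D(n) a_n - 4 a_{n-1} - 1 a_{n-2} = 0,  where D(n) = (r+n)(r+n-1) + (-1/2)(r+n) + (-1).
  a_n = [4 a_{n-1} + 1 a_{n-2}] / D(n).
Since the indicial polynomial factors as (r - r_1)(r - r_2), D(n) = (r_1 + n - r_1)(r_1 + n - r_2) = n(n + 5/2).
Evaluating step by step (a_0 = 1):
  n = 1: D(1) = 1(1 + 5/2) = 7/2; numerator = 4(1) = 4; a_1 = (4)/(7/2) = 8/7
  n = 2: D(2) = 2(2 + 5/2) = 9; numerator = 4(8/7) + 1(1) = 39/7; a_2 = (39/7)/(9) = 13/21
  n = 3: D(3) = 3(3 + 5/2) = 33/2; numerator = 4(13/21) + 1(8/7) = 76/21; a_3 = (76/21)/(33/2) = 152/693
  n = 4: D(4) = 4(4 + 5/2) = 26; numerator = 4(152/693) + 1(13/21) = 1037/693; a_4 = (1037/693)/(26) = 1037/18018
  n = 5: D(5) = 5(5 + 5/2) = 75/2; numerator = 4(1037/18018) + 1(152/693) = 450/1001; a_5 = (450/1001)/(75/2) = 12/1001

r = 2; a_0 = 1; a_1 = 8/7; a_2 = 13/21; a_3 = 152/693; a_4 = 1037/18018; a_5 = 12/1001


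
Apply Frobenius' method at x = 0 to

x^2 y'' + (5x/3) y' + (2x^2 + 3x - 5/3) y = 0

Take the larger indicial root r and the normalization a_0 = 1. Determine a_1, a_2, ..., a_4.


Write in Frobenius form y'' + (p(x)/x) y' + (q(x)/x^2) y = 0:
  p(x) = 5/3,  q(x) = 2x^2 + 3x - 5/3.
Indicial equation: r(r-1) + (5/3) r + (-5/3) = 0 -> roots r_1 = 1, r_2 = -5/3.
Take r = r_1 = 1. Let y(x) = x^r sum_{n>=0} a_n x^n with a_0 = 1.
Substitute y = x^r sum a_n x^n and match x^{r+n}. The recurrence is
  D(n) a_n + 3 a_{n-1} + 2 a_{n-2} = 0,  where D(n) = (r+n)(r+n-1) + (5/3)(r+n) + (-5/3).
  a_n = [-3 a_{n-1} - 2 a_{n-2}] / D(n).
Since the indicial polynomial factors as (r - r_1)(r - r_2), D(n) = (r_1 + n - r_1)(r_1 + n - r_2) = n(n + 8/3).
Evaluating step by step (a_0 = 1):
  n = 1: D(1) = 1(1 + 8/3) = 11/3; numerator = -3(1) = -3; a_1 = (-3)/(11/3) = -9/11
  n = 2: D(2) = 2(2 + 8/3) = 28/3; numerator = -3(-9/11) - 2(1) = 5/11; a_2 = (5/11)/(28/3) = 15/308
  n = 3: D(3) = 3(3 + 8/3) = 17; numerator = -3(15/308) - 2(-9/11) = 459/308; a_3 = (459/308)/(17) = 27/308
  n = 4: D(4) = 4(4 + 8/3) = 80/3; numerator = -3(27/308) - 2(15/308) = -111/308; a_4 = (-111/308)/(80/3) = -333/24640

r = 1; a_0 = 1; a_1 = -9/11; a_2 = 15/308; a_3 = 27/308; a_4 = -333/24640


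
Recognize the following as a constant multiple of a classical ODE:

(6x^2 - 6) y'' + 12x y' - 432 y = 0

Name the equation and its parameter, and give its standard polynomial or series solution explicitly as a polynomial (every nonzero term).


All three coefficients share the factor -6; dividing through by -6 gives  (1 - x^2) y'' - 2x y' + 72 y = 0.
This matches the Legendre equation (1 - x^2) y'' - 2x y' + n(n+1) y = 0 (note the -2x y' term) with n(n+1) = 72, so n = 8; the polynomial solution is P_8(x).
With y = sum_k a_k x^k, matching x^k gives (k+2)(k+1) a_{k+2} = [k(k+1) - n(n+1)] a_k = (k - 8)(k + 9) a_k. The right side vanishes at k = 8, so the series with the parity of 8 terminates at degree 8.
Standard normalization (P_n(1) = 1): leading coefficient (2n)!/(2^n (n!)^2) = 20922789888000/(256*1625702400) = 6435/128, so a_8 = 6435/128. Work downward with a_k = (k+1)(k+2) a_{k+2} / ((k - 8)(k + 9)):
  a_6 = (7)(8)(6435/128) / ((6 - 8)(6 + 9)) = (45045/16)/(-30) = -3003/32
  a_4 = (5)(6)(-3003/32) / ((4 - 8)(4 + 9)) = (-45045/16)/(-52) = 3465/64
  a_2 = (3)(4)(3465/64) / ((2 - 8)(2 + 9)) = (10395/16)/(-66) = -315/32
  a_0 = (1)(2)(-315/32) / ((0 - 8)(0 + 9)) = (-315/16)/(-72) = 35/128
Hence P_8(x) = 6435 x^8/128 - 3003 x^6/32 + 3465 x^4/64 - 315 x^2/32 + 35/128.

P_8(x); series = 6435 x^8/128 - 3003 x^6/32 + 3465 x^4/64 - 315 x^2/32 + 35/128


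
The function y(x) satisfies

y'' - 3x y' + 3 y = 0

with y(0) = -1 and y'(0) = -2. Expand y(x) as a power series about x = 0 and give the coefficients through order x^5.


Ansatz: y(x) = sum_{n>=0} a_n x^n, so y'(x) = sum_{n>=1} n a_n x^(n-1) and y''(x) = sum_{n>=2} n(n-1) a_n x^(n-2).
Substitute into P(x) y'' + Q(x) y' + R(x) y = 0 with P(x) = 1, Q(x) = -3x, R(x) = 3, and match powers of x.
Initial conditions: a_0 = -1, a_1 = -2.
Setting the coefficient of each power of x to zero and solving order by order (substituting the coefficients already found):
  x^0: 2 a_2 + 3 a_0 = 0  ->  2 a_2 = -3 a_0 = 3  ->  a_2 = 3/2
  x^1: 6 a_3 = 0  ->  a_3 = 0
  x^2: 12 a_4 - 3 a_2 = 0  ->  12 a_4 = 3 a_2 = 9/2  ->  a_4 = 3/8
  x^3: 20 a_5 - 6 a_3 = 0  ->  20 a_5 = 6 a_3 = 0  ->  a_5 = 0
Truncated series: y(x) = -1 - 2 x + (3/2) x^2 + (3/8) x^4 + O(x^6).

a_0 = -1; a_1 = -2; a_2 = 3/2; a_3 = 0; a_4 = 3/8; a_5 = 0
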